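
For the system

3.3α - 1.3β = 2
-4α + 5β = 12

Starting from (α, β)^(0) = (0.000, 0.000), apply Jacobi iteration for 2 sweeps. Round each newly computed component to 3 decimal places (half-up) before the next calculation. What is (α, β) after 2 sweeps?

Iteration 1:
  α = (2 - (-1.3)·0.000) / (3.3) = 0.606
  β = (12 - (-4)·0.000) / (5) = 2.400
Iteration 2:
  α = (2 - (-1.3)·2.400) / (3.3) = 1.552
  β = (12 - (-4)·0.606) / (5) = 2.885

(1.552, 2.885)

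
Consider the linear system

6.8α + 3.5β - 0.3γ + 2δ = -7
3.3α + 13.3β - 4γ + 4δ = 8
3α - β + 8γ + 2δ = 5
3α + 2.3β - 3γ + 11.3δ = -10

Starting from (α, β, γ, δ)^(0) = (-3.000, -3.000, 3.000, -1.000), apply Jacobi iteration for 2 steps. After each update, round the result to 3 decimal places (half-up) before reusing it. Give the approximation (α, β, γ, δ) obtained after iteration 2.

(-2.658, 0.460, 0.261, -1.222)

Iteration 1:
  α = (-7 - (3.5)·-3.000 - (-0.3)·3.000 - (2)·-1.000) / (6.8) = 0.941
  β = (8 - (3.3)·-3.000 - (-4)·3.000 - (4)·-1.000) / (13.3) = 2.549
  γ = (5 - (3)·-3.000 - (-1)·-3.000 - (2)·-1.000) / (8) = 1.625
  δ = (-10 - (3)·-3.000 - (2.3)·-3.000 - (-3)·3.000) / (11.3) = 1.319
Iteration 2:
  α = (-7 - (3.5)·2.549 - (-0.3)·1.625 - (2)·1.319) / (6.8) = -2.658
  β = (8 - (3.3)·0.941 - (-4)·1.625 - (4)·1.319) / (13.3) = 0.460
  γ = (5 - (3)·0.941 - (-1)·2.549 - (2)·1.319) / (8) = 0.261
  δ = (-10 - (3)·0.941 - (2.3)·2.549 - (-3)·1.625) / (11.3) = -1.222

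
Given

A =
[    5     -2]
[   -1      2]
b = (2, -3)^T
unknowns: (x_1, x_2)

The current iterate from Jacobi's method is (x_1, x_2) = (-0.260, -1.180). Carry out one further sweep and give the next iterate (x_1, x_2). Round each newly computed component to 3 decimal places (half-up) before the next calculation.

One sweep:
  x_1 = (2 - (-2)·-1.180) / (5) = -0.072
  x_2 = (-3 - (-1)·-0.260) / (2) = -1.630

(-0.072, -1.630)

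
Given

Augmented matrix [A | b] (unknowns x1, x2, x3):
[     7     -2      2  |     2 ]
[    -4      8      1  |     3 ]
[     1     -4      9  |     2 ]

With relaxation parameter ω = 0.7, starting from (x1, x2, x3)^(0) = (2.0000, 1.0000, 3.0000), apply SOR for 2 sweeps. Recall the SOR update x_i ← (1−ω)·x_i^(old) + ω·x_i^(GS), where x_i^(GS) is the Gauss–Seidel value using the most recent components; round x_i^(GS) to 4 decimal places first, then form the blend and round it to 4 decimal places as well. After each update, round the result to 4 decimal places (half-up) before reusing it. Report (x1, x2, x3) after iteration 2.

Iteration 1:
  x1: GS value = (2 - (-2)·1.0000 - (2)·3.0000) / (7) = -0.2857;  x1 ← (1−ω)·2.0000 + ω·-0.2857 = 0.4000
  x2: GS value = (3 - (-4)·0.4000 - (1)·3.0000) / (8) = 0.2000;  x2 ← (1−ω)·1.0000 + ω·0.2000 = 0.4400
  x3: GS value = (2 - (1)·0.4000 - (-4)·0.4400) / (9) = 0.3733;  x3 ← (1−ω)·3.0000 + ω·0.3733 = 1.1613
Iteration 2:
  x1: GS value = (2 - (-2)·0.4400 - (2)·1.1613) / (7) = 0.0796;  x1 ← (1−ω)·0.4000 + ω·0.0796 = 0.1757
  x2: GS value = (3 - (-4)·0.1757 - (1)·1.1613) / (8) = 0.3177;  x2 ← (1−ω)·0.4400 + ω·0.3177 = 0.3544
  x3: GS value = (2 - (1)·0.1757 - (-4)·0.3544) / (9) = 0.3602;  x3 ← (1−ω)·1.1613 + ω·0.3602 = 0.6005

(0.1757, 0.3544, 0.6005)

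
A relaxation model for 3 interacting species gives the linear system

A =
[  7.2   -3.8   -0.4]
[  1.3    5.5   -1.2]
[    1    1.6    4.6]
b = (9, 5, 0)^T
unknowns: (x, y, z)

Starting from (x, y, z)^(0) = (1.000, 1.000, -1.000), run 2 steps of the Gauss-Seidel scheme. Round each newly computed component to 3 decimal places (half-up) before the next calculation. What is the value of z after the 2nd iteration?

-0.466

Iteration 1:
  x = (9 - (-3.8)·1.000 - (-0.4)·-1.000) / (7.2) = 1.722
  y = (5 - (1.3)·1.722 - (-1.2)·-1.000) / (5.5) = 0.284
  z = (0 - (1)·1.722 - (1.6)·0.284) / (4.6) = -0.473
Iteration 2:
  x = (9 - (-3.8)·0.284 - (-0.4)·-0.473) / (7.2) = 1.374
  y = (5 - (1.3)·1.374 - (-1.2)·-0.473) / (5.5) = 0.481
  z = (0 - (1)·1.374 - (1.6)·0.481) / (4.6) = -0.466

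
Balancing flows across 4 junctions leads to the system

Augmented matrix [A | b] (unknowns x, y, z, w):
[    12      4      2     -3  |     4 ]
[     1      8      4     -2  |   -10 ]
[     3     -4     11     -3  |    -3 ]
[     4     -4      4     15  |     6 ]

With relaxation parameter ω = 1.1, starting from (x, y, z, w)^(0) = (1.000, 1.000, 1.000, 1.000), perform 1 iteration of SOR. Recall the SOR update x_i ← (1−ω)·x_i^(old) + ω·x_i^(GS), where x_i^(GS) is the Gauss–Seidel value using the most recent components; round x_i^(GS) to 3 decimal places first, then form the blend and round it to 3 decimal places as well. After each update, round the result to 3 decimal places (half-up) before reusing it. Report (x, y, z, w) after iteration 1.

(-0.009, -1.749, -0.797, 0.064)

Iteration 1:
  x: GS value = (4 - (4)·1.000 - (2)·1.000 - (-3)·1.000) / (12) = 0.083;  x ← (1−ω)·1.000 + ω·0.083 = -0.009
  y: GS value = (-10 - (1)·-0.009 - (4)·1.000 - (-2)·1.000) / (8) = -1.499;  y ← (1−ω)·1.000 + ω·-1.499 = -1.749
  z: GS value = (-3 - (3)·-0.009 - (-4)·-1.749 - (-3)·1.000) / (11) = -0.634;  z ← (1−ω)·1.000 + ω·-0.634 = -0.797
  w: GS value = (6 - (4)·-0.009 - (-4)·-1.749 - (4)·-0.797) / (15) = 0.149;  w ← (1−ω)·1.000 + ω·0.149 = 0.064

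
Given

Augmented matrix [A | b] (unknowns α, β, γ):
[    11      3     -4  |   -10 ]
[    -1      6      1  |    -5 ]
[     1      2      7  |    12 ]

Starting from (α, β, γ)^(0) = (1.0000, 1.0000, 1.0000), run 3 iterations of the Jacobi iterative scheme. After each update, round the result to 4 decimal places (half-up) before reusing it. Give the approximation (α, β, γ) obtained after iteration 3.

Iteration 1:
  α = (-10 - (3)·1.0000 - (-4)·1.0000) / (11) = -0.8182
  β = (-5 - (-1)·1.0000 - (1)·1.0000) / (6) = -0.8333
  γ = (12 - (1)·1.0000 - (2)·1.0000) / (7) = 1.2857
Iteration 2:
  α = (-10 - (3)·-0.8333 - (-4)·1.2857) / (11) = -0.2143
  β = (-5 - (-1)·-0.8182 - (1)·1.2857) / (6) = -1.1840
  γ = (12 - (1)·-0.8182 - (2)·-0.8333) / (7) = 2.0693
Iteration 3:
  α = (-10 - (3)·-1.1840 - (-4)·2.0693) / (11) = 0.1663
  β = (-5 - (-1)·-0.2143 - (1)·2.0693) / (6) = -1.2139
  γ = (12 - (1)·-0.2143 - (2)·-1.1840) / (7) = 2.0832

(0.1663, -1.2139, 2.0832)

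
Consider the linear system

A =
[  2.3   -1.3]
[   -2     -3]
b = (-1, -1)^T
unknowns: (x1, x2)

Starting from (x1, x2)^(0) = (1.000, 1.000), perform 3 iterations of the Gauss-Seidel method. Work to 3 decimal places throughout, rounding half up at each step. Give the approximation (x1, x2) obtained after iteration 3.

(-0.135, 0.423)

Iteration 1:
  x1 = (-1 - (-1.3)·1.000) / (2.3) = 0.130
  x2 = (-1 - (-2)·0.130) / (-3) = 0.247
Iteration 2:
  x1 = (-1 - (-1.3)·0.247) / (2.3) = -0.295
  x2 = (-1 - (-2)·-0.295) / (-3) = 0.530
Iteration 3:
  x1 = (-1 - (-1.3)·0.530) / (2.3) = -0.135
  x2 = (-1 - (-2)·-0.135) / (-3) = 0.423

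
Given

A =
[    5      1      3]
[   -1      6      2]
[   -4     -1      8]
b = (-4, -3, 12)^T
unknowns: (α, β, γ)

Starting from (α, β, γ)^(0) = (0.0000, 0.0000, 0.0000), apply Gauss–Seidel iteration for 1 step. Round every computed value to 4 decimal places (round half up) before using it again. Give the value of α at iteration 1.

-0.8000

Iteration 1:
  α = (-4 - (1)·0.0000 - (3)·0.0000) / (5) = -0.8000
  β = (-3 - (-1)·-0.8000 - (2)·0.0000) / (6) = -0.6333
  γ = (12 - (-4)·-0.8000 - (-1)·-0.6333) / (8) = 1.0208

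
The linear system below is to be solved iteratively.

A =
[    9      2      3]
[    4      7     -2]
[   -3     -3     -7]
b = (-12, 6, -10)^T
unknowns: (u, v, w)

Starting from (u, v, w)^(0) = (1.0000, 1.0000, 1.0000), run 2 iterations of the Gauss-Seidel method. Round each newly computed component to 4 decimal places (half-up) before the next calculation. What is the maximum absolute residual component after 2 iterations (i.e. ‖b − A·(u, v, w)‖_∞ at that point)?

0.6800

Iteration 1:
  u = (-12 - (2)·1.0000 - (3)·1.0000) / (9) = -1.8889
  v = (6 - (4)·-1.8889 - (-2)·1.0000) / (7) = 2.2222
  w = (-10 - (-3)·-1.8889 - (-3)·2.2222) / (-7) = 1.2857
Iteration 2:
  u = (-12 - (2)·2.2222 - (3)·1.2857) / (9) = -2.2557
  v = (6 - (4)·-2.2557 - (-2)·1.2857) / (7) = 2.5135
  w = (-10 - (-3)·-2.2557 - (-3)·2.5135) / (-7) = 1.3181
Residual b − A·x = (-0.6800, 0.0645, 0.0001); ∞-norm = 0.6800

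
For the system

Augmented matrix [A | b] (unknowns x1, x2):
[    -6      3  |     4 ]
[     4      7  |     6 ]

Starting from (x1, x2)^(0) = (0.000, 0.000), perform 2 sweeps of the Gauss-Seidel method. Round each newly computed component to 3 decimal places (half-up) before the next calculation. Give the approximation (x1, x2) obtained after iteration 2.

Iteration 1:
  x1 = (4 - (3)·0.000) / (-6) = -0.667
  x2 = (6 - (4)·-0.667) / (7) = 1.238
Iteration 2:
  x1 = (4 - (3)·1.238) / (-6) = -0.048
  x2 = (6 - (4)·-0.048) / (7) = 0.885

(-0.048, 0.885)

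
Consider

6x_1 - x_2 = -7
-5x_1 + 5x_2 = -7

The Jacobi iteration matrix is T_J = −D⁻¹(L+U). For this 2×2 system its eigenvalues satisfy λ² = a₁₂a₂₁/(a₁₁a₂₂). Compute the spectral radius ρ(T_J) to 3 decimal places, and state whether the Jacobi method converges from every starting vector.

0.408

a₁₂a₂₁/(a₁₁a₂₂) = (-1)·(-5) / ((6)·(5)) = 0.166667
ρ = √|0.166667| = √0.166667 = 0.408
ρ < 1, so Jacobi converges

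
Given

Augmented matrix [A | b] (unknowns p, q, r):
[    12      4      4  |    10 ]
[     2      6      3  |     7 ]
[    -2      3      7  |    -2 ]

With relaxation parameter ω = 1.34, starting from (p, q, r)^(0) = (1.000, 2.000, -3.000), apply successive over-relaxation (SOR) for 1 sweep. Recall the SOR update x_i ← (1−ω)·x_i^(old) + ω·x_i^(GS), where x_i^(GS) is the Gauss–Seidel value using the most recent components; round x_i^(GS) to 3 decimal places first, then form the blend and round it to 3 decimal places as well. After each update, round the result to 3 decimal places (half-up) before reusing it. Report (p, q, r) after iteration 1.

Iteration 1:
  p: GS value = (10 - (4)·2.000 - (4)·-3.000) / (12) = 1.167;  p ← (1−ω)·1.000 + ω·1.167 = 1.224
  q: GS value = (7 - (2)·1.224 - (3)·-3.000) / (6) = 2.259;  q ← (1−ω)·2.000 + ω·2.259 = 2.347
  r: GS value = (-2 - (-2)·1.224 - (3)·2.347) / (7) = -0.942;  r ← (1−ω)·-3.000 + ω·-0.942 = -0.242

(1.224, 2.347, -0.242)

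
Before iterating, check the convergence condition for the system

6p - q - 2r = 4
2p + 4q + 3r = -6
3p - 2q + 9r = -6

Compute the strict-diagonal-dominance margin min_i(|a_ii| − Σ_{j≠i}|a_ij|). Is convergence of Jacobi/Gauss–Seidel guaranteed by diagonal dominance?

row 1: |6| − (1+2) = 3
row 2: |4| − (2+3) = -1
row 3: |9| − (3+2) = 4
minimum over rows = -1 → not strictly diagonally dominant

-1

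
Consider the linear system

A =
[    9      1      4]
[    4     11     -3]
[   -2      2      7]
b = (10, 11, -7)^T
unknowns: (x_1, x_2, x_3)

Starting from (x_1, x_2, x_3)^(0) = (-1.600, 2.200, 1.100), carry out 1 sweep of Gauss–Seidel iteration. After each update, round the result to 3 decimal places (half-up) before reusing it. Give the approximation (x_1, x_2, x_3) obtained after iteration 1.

Iteration 1:
  x_1 = (10 - (1)·2.200 - (4)·1.100) / (9) = 0.378
  x_2 = (11 - (4)·0.378 - (-3)·1.100) / (11) = 1.163
  x_3 = (-7 - (-2)·0.378 - (2)·1.163) / (7) = -1.224

(0.378, 1.163, -1.224)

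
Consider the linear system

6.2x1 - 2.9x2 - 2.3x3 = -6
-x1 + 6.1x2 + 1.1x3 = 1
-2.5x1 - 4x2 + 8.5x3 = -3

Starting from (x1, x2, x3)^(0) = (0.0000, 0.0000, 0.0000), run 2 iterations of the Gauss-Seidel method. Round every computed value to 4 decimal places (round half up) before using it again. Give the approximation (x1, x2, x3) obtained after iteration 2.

Iteration 1:
  x1 = (-6 - (-2.9)·0.0000 - (-2.3)·0.0000) / (6.2) = -0.9677
  x2 = (1 - (-1)·-0.9677 - (1.1)·0.0000) / (6.1) = 0.0053
  x3 = (-3 - (-2.5)·-0.9677 - (-4)·0.0053) / (8.5) = -0.6351
Iteration 2:
  x1 = (-6 - (-2.9)·0.0053 - (-2.3)·-0.6351) / (6.2) = -1.2009
  x2 = (1 - (-1)·-1.2009 - (1.1)·-0.6351) / (6.1) = 0.0816
  x3 = (-3 - (-2.5)·-1.2009 - (-4)·0.0816) / (8.5) = -0.6677

(-1.2009, 0.0816, -0.6677)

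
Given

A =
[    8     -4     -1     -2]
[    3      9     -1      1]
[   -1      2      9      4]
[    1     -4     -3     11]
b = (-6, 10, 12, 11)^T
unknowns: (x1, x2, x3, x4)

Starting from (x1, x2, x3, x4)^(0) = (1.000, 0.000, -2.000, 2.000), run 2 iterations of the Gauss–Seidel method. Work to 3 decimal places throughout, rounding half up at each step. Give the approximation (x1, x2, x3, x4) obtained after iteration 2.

(0.043, 0.963, 0.500, 1.483)

Iteration 1:
  x1 = (-6 - (-4)·0.000 - (-1)·-2.000 - (-2)·2.000) / (8) = -0.500
  x2 = (10 - (3)·-0.500 - (-1)·-2.000 - (1)·2.000) / (9) = 0.833
  x3 = (12 - (-1)·-0.500 - (2)·0.833 - (4)·2.000) / (9) = 0.204
  x4 = (11 - (1)·-0.500 - (-4)·0.833 - (-3)·0.204) / (11) = 1.404
Iteration 2:
  x1 = (-6 - (-4)·0.833 - (-1)·0.204 - (-2)·1.404) / (8) = 0.043
  x2 = (10 - (3)·0.043 - (-1)·0.204 - (1)·1.404) / (9) = 0.963
  x3 = (12 - (-1)·0.043 - (2)·0.963 - (4)·1.404) / (9) = 0.500
  x4 = (11 - (1)·0.043 - (-4)·0.963 - (-3)·0.500) / (11) = 1.483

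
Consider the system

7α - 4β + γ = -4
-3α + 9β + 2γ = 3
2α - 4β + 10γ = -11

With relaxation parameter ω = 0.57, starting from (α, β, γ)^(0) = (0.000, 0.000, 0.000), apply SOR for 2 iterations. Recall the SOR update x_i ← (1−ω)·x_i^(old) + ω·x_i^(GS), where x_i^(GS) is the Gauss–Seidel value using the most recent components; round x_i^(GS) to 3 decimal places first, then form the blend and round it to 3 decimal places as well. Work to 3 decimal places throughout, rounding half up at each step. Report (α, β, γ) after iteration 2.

Iteration 1:
  α: GS value = (-4 - (-4)·0.000 - (1)·0.000) / (7) = -0.571;  α ← (1−ω)·0.000 + ω·-0.571 = -0.325
  β: GS value = (3 - (-3)·-0.325 - (2)·0.000) / (9) = 0.225;  β ← (1−ω)·0.000 + ω·0.225 = 0.128
  γ: GS value = (-11 - (2)·-0.325 - (-4)·0.128) / (10) = -0.984;  γ ← (1−ω)·0.000 + ω·-0.984 = -0.561
Iteration 2:
  α: GS value = (-4 - (-4)·0.128 - (1)·-0.561) / (7) = -0.418;  α ← (1−ω)·-0.325 + ω·-0.418 = -0.378
  β: GS value = (3 - (-3)·-0.378 - (2)·-0.561) / (9) = 0.332;  β ← (1−ω)·0.128 + ω·0.332 = 0.244
  γ: GS value = (-11 - (2)·-0.378 - (-4)·0.244) / (10) = -0.927;  γ ← (1−ω)·-0.561 + ω·-0.927 = -0.770

(-0.378, 0.244, -0.770)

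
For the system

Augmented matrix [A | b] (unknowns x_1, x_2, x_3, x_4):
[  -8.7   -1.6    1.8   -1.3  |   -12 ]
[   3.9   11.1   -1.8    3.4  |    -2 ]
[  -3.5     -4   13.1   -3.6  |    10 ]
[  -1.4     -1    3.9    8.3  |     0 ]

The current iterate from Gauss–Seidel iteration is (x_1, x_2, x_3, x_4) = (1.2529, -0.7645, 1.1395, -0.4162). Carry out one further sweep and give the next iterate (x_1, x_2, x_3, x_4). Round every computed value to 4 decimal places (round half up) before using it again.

(1.8179, -0.5066, 0.9800, -0.2149)

One sweep:
  x_1 = (-12 - (-1.6)·-0.7645 - (1.8)·1.1395 - (-1.3)·-0.4162) / (-8.7) = 1.8179
  x_2 = (-2 - (3.9)·1.8179 - (-1.8)·1.1395 - (3.4)·-0.4162) / (11.1) = -0.5066
  x_3 = (10 - (-3.5)·1.8179 - (-4)·-0.5066 - (-3.6)·-0.4162) / (13.1) = 0.9800
  x_4 = (0 - (-1.4)·1.8179 - (-1)·-0.5066 - (3.9)·0.9800) / (8.3) = -0.2149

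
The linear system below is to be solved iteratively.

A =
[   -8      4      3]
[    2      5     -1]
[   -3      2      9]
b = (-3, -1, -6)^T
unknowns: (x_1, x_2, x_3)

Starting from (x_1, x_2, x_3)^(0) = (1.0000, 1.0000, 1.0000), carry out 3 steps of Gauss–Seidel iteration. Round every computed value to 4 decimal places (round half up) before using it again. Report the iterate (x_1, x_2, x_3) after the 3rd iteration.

Iteration 1:
  x_1 = (-3 - (4)·1.0000 - (3)·1.0000) / (-8) = 1.2500
  x_2 = (-1 - (2)·1.2500 - (-1)·1.0000) / (5) = -0.5000
  x_3 = (-6 - (-3)·1.2500 - (2)·-0.5000) / (9) = -0.1389
Iteration 2:
  x_1 = (-3 - (4)·-0.5000 - (3)·-0.1389) / (-8) = 0.0729
  x_2 = (-1 - (2)·0.0729 - (-1)·-0.1389) / (5) = -0.2569
  x_3 = (-6 - (-3)·0.0729 - (2)·-0.2569) / (9) = -0.5853
Iteration 3:
  x_1 = (-3 - (4)·-0.2569 - (3)·-0.5853) / (-8) = 0.0271
  x_2 = (-1 - (2)·0.0271 - (-1)·-0.5853) / (5) = -0.3279
  x_3 = (-6 - (-3)·0.0271 - (2)·-0.3279) / (9) = -0.5848

(0.0271, -0.3279, -0.5848)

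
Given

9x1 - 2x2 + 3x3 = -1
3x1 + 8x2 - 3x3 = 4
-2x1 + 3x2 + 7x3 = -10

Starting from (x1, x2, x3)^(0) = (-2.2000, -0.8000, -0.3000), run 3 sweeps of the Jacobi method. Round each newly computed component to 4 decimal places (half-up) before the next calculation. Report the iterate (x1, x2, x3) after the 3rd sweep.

Iteration 1:
  x1 = (-1 - (-2)·-0.8000 - (3)·-0.3000) / (9) = -0.1889
  x2 = (4 - (3)·-2.2000 - (-3)·-0.3000) / (8) = 1.2125
  x3 = (-10 - (-2)·-2.2000 - (3)·-0.8000) / (7) = -1.7143
Iteration 2:
  x1 = (-1 - (-2)·1.2125 - (3)·-1.7143) / (9) = 0.7298
  x2 = (4 - (3)·-0.1889 - (-3)·-1.7143) / (8) = -0.0720
  x3 = (-10 - (-2)·-0.1889 - (3)·1.2125) / (7) = -2.0022
Iteration 3:
  x1 = (-1 - (-2)·-0.0720 - (3)·-2.0022) / (9) = 0.5403
  x2 = (4 - (3)·0.7298 - (-3)·-2.0022) / (8) = -0.5245
  x3 = (-10 - (-2)·0.7298 - (3)·-0.0720) / (7) = -1.1892

(0.5403, -0.5245, -1.1892)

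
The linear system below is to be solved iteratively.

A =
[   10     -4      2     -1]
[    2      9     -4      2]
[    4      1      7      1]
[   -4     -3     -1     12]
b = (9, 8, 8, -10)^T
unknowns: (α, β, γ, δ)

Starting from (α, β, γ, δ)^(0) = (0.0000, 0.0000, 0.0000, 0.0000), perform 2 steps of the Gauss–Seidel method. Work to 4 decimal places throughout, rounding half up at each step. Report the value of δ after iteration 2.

-0.2082

Iteration 1:
  α = (9 - (-4)·0.0000 - (2)·0.0000 - (-1)·0.0000) / (10) = 0.9000
  β = (8 - (2)·0.9000 - (-4)·0.0000 - (2)·0.0000) / (9) = 0.6889
  γ = (8 - (4)·0.9000 - (1)·0.6889 - (1)·0.0000) / (7) = 0.5302
  δ = (-10 - (-4)·0.9000 - (-3)·0.6889 - (-1)·0.5302) / (12) = -0.3169
Iteration 2:
  α = (9 - (-4)·0.6889 - (2)·0.5302 - (-1)·-0.3169) / (10) = 1.0378
  β = (8 - (2)·1.0378 - (-4)·0.5302 - (2)·-0.3169) / (9) = 0.9643
  γ = (8 - (4)·1.0378 - (1)·0.9643 - (1)·-0.3169) / (7) = 0.4573
  δ = (-10 - (-4)·1.0378 - (-3)·0.9643 - (-1)·0.4573) / (12) = -0.2082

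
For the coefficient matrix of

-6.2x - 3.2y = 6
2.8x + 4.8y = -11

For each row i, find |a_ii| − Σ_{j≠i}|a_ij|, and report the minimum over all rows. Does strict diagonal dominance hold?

2

row 1: |-6.2| − (3.2) = 3
row 2: |4.8| − (2.8) = 2
minimum over rows = 2 → strictly diagonally dominant (convergence guaranteed)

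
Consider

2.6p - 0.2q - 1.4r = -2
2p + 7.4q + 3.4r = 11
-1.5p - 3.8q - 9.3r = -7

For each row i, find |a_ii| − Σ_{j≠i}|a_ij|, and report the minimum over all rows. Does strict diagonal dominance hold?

row 1: |2.6| − (0.2+1.4) = 1
row 2: |7.4| − (2+3.4) = 2
row 3: |-9.3| − (1.5+3.8) = 4
minimum over rows = 1 → strictly diagonally dominant (convergence guaranteed)

1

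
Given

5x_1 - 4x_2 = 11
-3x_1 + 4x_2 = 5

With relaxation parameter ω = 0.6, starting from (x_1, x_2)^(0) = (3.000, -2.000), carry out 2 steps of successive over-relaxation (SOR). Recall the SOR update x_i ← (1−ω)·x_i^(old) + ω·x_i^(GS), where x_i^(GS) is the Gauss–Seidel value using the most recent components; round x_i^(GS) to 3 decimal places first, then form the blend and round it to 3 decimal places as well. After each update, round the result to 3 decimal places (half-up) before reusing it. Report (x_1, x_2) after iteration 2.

(2.257, 2.027)

Iteration 1:
  x_1: GS value = (11 - (-4)·-2.000) / (5) = 0.600;  x_1 ← (1−ω)·3.000 + ω·0.600 = 1.560
  x_2: GS value = (5 - (-3)·1.560) / (4) = 2.420;  x_2 ← (1−ω)·-2.000 + ω·2.420 = 0.652
Iteration 2:
  x_1: GS value = (11 - (-4)·0.652) / (5) = 2.722;  x_1 ← (1−ω)·1.560 + ω·2.722 = 2.257
  x_2: GS value = (5 - (-3)·2.257) / (4) = 2.943;  x_2 ← (1−ω)·0.652 + ω·2.943 = 2.027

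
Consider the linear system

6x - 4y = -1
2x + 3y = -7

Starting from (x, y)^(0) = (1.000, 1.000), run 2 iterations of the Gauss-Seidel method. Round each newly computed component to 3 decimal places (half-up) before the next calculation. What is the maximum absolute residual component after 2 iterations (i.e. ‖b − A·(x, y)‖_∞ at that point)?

Iteration 1:
  x = (-1 - (-4)·1.000) / (6) = 0.500
  y = (-7 - (2)·0.500) / (3) = -2.667
Iteration 2:
  x = (-1 - (-4)·-2.667) / (6) = -1.945
  y = (-7 - (2)·-1.945) / (3) = -1.037
Residual b − A·x = (6.522, 0.001); ∞-norm = 6.522

6.522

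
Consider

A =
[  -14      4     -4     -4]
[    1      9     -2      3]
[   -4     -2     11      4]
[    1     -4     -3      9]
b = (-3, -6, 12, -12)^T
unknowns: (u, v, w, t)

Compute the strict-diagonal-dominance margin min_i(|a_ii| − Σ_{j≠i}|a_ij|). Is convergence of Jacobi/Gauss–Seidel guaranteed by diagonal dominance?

row 1: |-14| − (4+4+4) = 2
row 2: |9| − (1+2+3) = 3
row 3: |11| − (4+2+4) = 1
row 4: |9| − (1+4+3) = 1
minimum over rows = 1 → strictly diagonally dominant (convergence guaranteed)

1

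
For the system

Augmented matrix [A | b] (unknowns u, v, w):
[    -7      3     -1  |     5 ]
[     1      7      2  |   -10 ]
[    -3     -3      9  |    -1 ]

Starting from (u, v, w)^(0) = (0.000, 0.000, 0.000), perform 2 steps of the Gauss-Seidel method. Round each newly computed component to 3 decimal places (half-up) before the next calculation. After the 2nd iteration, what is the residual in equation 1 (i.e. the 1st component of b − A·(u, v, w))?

Iteration 1:
  u = (5 - (3)·0.000 - (-1)·0.000) / (-7) = -0.714
  v = (-10 - (1)·-0.714 - (2)·0.000) / (7) = -1.327
  w = (-1 - (-3)·-0.714 - (-3)·-1.327) / (9) = -0.791
Iteration 2:
  u = (5 - (3)·-1.327 - (-1)·-0.791) / (-7) = -1.170
  v = (-10 - (1)·-1.170 - (2)·-0.791) / (7) = -1.035
  w = (-1 - (-3)·-1.170 - (-3)·-1.035) / (9) = -0.846
Residual b − A·x = (-0.931, 0.107, -0.001)

-0.931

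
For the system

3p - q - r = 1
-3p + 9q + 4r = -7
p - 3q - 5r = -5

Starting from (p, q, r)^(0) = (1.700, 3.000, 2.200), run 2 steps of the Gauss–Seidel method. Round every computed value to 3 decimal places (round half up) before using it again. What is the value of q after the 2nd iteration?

Iteration 1:
  p = (1 - (-1)·3.000 - (-1)·2.200) / (3) = 2.067
  q = (-7 - (-3)·2.067 - (4)·2.200) / (9) = -1.067
  r = (-5 - (1)·2.067 - (-3)·-1.067) / (-5) = 2.054
Iteration 2:
  p = (1 - (-1)·-1.067 - (-1)·2.054) / (3) = 0.662
  q = (-7 - (-3)·0.662 - (4)·2.054) / (9) = -1.470
  r = (-5 - (1)·0.662 - (-3)·-1.470) / (-5) = 2.014

-1.470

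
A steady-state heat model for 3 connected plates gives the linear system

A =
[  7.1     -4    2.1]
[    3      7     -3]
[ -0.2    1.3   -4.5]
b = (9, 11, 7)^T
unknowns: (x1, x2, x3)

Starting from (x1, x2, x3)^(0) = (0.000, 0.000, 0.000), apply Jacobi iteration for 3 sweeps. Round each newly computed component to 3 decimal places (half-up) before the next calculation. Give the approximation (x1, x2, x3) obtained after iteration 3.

Iteration 1:
  x1 = (9 - (-4)·0.000 - (2.1)·0.000) / (7.1) = 1.268
  x2 = (11 - (3)·0.000 - (-3)·0.000) / (7) = 1.571
  x3 = (7 - (-0.2)·0.000 - (1.3)·0.000) / (-4.5) = -1.556
Iteration 2:
  x1 = (9 - (-4)·1.571 - (2.1)·-1.556) / (7.1) = 2.613
  x2 = (11 - (3)·1.268 - (-3)·-1.556) / (7) = 0.361
  x3 = (7 - (-0.2)·1.268 - (1.3)·1.571) / (-4.5) = -1.158
Iteration 3:
  x1 = (9 - (-4)·0.361 - (2.1)·-1.158) / (7.1) = 1.813
  x2 = (11 - (3)·2.613 - (-3)·-1.158) / (7) = -0.045
  x3 = (7 - (-0.2)·2.613 - (1.3)·0.361) / (-4.5) = -1.567

(1.813, -0.045, -1.567)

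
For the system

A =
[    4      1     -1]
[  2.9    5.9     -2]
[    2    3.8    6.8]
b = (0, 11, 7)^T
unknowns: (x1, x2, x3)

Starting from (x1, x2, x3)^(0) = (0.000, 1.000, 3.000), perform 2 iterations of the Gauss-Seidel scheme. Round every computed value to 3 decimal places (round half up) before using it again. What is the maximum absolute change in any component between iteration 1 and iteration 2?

Iteration 1:
  x1 = (0 - (1)·1.000 - (-1)·3.000) / (4) = 0.500
  x2 = (11 - (2.9)·0.500 - (-2)·3.000) / (5.9) = 2.636
  x3 = (7 - (2)·0.500 - (3.8)·2.636) / (6.8) = -0.591
Iteration 2:
  x1 = (0 - (1)·2.636 - (-1)·-0.591) / (4) = -0.807
  x2 = (11 - (2.9)·-0.807 - (-2)·-0.591) / (5.9) = 2.061
  x3 = (7 - (2)·-0.807 - (3.8)·2.061) / (6.8) = 0.115
Change: (-1.307, -0.575, 0.706) → max |·| = 1.307

1.307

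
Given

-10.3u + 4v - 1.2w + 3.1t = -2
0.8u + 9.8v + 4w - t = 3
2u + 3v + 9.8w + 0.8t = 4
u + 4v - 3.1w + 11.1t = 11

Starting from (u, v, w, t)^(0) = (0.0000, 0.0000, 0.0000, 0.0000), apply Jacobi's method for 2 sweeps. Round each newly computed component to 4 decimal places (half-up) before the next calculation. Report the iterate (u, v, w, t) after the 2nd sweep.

(0.5638, 0.2248, 0.1939, 0.9772)

Iteration 1:
  u = (-2 - (4)·0.0000 - (-1.2)·0.0000 - (3.1)·0.0000) / (-10.3) = 0.1942
  v = (3 - (0.8)·0.0000 - (4)·0.0000 - (-1)·0.0000) / (9.8) = 0.3061
  w = (4 - (2)·0.0000 - (3)·0.0000 - (0.8)·0.0000) / (9.8) = 0.4082
  t = (11 - (1)·0.0000 - (4)·0.0000 - (-3.1)·0.0000) / (11.1) = 0.9910
Iteration 2:
  u = (-2 - (4)·0.3061 - (-1.2)·0.4082 - (3.1)·0.9910) / (-10.3) = 0.5638
  v = (3 - (0.8)·0.1942 - (4)·0.4082 - (-1)·0.9910) / (9.8) = 0.2248
  w = (4 - (2)·0.1942 - (3)·0.3061 - (0.8)·0.9910) / (9.8) = 0.1939
  t = (11 - (1)·0.1942 - (4)·0.3061 - (-3.1)·0.4082) / (11.1) = 0.9772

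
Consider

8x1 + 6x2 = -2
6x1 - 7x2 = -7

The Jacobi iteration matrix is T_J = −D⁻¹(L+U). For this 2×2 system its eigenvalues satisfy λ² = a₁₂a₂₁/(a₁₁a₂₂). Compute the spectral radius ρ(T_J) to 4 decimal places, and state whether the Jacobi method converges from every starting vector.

a₁₂a₂₁/(a₁₁a₂₂) = (6)·(6) / ((8)·(-7)) = -0.642857
ρ = √|-0.642857| = √0.642857 = 0.8018
ρ < 1, so Jacobi converges

0.8018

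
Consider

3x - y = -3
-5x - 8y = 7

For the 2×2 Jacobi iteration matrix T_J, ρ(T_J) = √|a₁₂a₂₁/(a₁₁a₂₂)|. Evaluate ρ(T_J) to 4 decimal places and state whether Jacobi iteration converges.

a₁₂a₂₁/(a₁₁a₂₂) = (-1)·(-5) / ((3)·(-8)) = -0.208333
ρ = √|-0.208333| = √0.208333 = 0.4564
ρ < 1, so Jacobi converges

0.4564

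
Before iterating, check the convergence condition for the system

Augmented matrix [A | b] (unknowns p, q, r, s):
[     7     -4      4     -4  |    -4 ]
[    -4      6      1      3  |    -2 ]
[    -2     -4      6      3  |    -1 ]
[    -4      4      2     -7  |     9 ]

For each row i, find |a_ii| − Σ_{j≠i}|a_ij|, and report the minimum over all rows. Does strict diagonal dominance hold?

row 1: |7| − (4+4+4) = -5
row 2: |6| − (4+1+3) = -2
row 3: |6| − (2+4+3) = -3
row 4: |-7| − (4+4+2) = -3
minimum over rows = -5 → not strictly diagonally dominant

-5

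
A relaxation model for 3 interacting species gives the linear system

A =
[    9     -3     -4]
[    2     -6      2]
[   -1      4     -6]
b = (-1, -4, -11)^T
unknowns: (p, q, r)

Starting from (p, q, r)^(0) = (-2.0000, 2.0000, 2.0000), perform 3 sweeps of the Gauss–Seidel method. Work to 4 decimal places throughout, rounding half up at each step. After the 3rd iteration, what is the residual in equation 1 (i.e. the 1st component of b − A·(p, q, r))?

0.6228

Iteration 1:
  p = (-1 - (-3)·2.0000 - (-4)·2.0000) / (9) = 1.4444
  q = (-4 - (2)·1.4444 - (2)·2.0000) / (-6) = 1.8148
  r = (-11 - (-1)·1.4444 - (4)·1.8148) / (-6) = 2.8025
Iteration 2:
  p = (-1 - (-3)·1.8148 - (-4)·2.8025) / (9) = 1.7394
  q = (-4 - (2)·1.7394 - (2)·2.8025) / (-6) = 2.1806
  r = (-11 - (-1)·1.7394 - (4)·2.1806) / (-6) = 2.9972
Iteration 3:
  p = (-1 - (-3)·2.1806 - (-4)·2.9972) / (9) = 1.9478
  q = (-4 - (2)·1.9478 - (2)·2.9972) / (-6) = 2.3150
  r = (-11 - (-1)·1.9478 - (4)·2.3150) / (-6) = 3.0520
Residual b − A·x = (0.6228, -0.1096, -0.0002)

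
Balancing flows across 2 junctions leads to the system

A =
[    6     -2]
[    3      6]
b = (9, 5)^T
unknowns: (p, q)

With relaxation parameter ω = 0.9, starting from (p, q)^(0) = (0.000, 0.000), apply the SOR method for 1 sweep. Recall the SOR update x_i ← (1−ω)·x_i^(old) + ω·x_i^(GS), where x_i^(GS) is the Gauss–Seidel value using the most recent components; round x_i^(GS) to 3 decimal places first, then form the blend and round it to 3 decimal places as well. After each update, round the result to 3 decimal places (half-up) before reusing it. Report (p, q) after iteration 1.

Iteration 1:
  p: GS value = (9 - (-2)·0.000) / (6) = 1.500;  p ← (1−ω)·0.000 + ω·1.500 = 1.350
  q: GS value = (5 - (3)·1.350) / (6) = 0.158;  q ← (1−ω)·0.000 + ω·0.158 = 0.142

(1.350, 0.142)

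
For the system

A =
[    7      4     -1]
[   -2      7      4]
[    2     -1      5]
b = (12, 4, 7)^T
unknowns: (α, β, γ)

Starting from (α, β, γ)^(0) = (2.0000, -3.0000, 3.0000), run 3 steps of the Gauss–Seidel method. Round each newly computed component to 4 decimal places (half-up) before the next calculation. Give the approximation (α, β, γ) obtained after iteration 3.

(1.1930, 0.3733, 0.9975)

Iteration 1:
  α = (12 - (4)·-3.0000 - (-1)·3.0000) / (7) = 3.8571
  β = (4 - (-2)·3.8571 - (4)·3.0000) / (7) = -0.0408
  γ = (7 - (2)·3.8571 - (-1)·-0.0408) / (5) = -0.1510
Iteration 2:
  α = (12 - (4)·-0.0408 - (-1)·-0.1510) / (7) = 1.7160
  β = (4 - (-2)·1.7160 - (4)·-0.1510) / (7) = 1.1480
  γ = (7 - (2)·1.7160 - (-1)·1.1480) / (5) = 0.9432
Iteration 3:
  α = (12 - (4)·1.1480 - (-1)·0.9432) / (7) = 1.1930
  β = (4 - (-2)·1.1930 - (4)·0.9432) / (7) = 0.3733
  γ = (7 - (2)·1.1930 - (-1)·0.3733) / (5) = 0.9975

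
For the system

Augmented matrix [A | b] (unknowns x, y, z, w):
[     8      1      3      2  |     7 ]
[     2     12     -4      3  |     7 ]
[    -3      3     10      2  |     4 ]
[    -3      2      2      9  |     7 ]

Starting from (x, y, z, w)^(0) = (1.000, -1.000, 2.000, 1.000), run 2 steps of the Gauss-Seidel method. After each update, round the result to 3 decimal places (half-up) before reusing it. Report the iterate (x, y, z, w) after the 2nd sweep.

Iteration 1:
  x = (7 - (1)·-1.000 - (3)·2.000 - (2)·1.000) / (8) = 0.000
  y = (7 - (2)·0.000 - (-4)·2.000 - (3)·1.000) / (12) = 1.000
  z = (4 - (-3)·0.000 - (3)·1.000 - (2)·1.000) / (10) = -0.100
  w = (7 - (-3)·0.000 - (2)·1.000 - (2)·-0.100) / (9) = 0.578
Iteration 2:
  x = (7 - (1)·1.000 - (3)·-0.100 - (2)·0.578) / (8) = 0.643
  y = (7 - (2)·0.643 - (-4)·-0.100 - (3)·0.578) / (12) = 0.298
  z = (4 - (-3)·0.643 - (3)·0.298 - (2)·0.578) / (10) = 0.388
  w = (7 - (-3)·0.643 - (2)·0.298 - (2)·0.388) / (9) = 0.840

(0.643, 0.298, 0.388, 0.840)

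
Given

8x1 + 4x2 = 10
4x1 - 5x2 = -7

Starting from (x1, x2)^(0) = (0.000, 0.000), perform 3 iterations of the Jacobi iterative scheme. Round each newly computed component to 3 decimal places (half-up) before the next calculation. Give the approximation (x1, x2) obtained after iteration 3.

(0.050, 1.840)

Iteration 1:
  x1 = (10 - (4)·0.000) / (8) = 1.250
  x2 = (-7 - (4)·0.000) / (-5) = 1.400
Iteration 2:
  x1 = (10 - (4)·1.400) / (8) = 0.550
  x2 = (-7 - (4)·1.250) / (-5) = 2.400
Iteration 3:
  x1 = (10 - (4)·2.400) / (8) = 0.050
  x2 = (-7 - (4)·0.550) / (-5) = 1.840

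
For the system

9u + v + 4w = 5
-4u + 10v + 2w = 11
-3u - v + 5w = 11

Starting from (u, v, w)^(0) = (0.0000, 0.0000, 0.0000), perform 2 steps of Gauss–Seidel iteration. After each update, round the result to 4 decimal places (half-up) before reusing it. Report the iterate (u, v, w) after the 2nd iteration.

(-0.8348, 0.2065, 1.7404)

Iteration 1:
  u = (5 - (1)·0.0000 - (4)·0.0000) / (9) = 0.5556
  v = (11 - (-4)·0.5556 - (2)·0.0000) / (10) = 1.3222
  w = (11 - (-3)·0.5556 - (-1)·1.3222) / (5) = 2.7978
Iteration 2:
  u = (5 - (1)·1.3222 - (4)·2.7978) / (9) = -0.8348
  v = (11 - (-4)·-0.8348 - (2)·2.7978) / (10) = 0.2065
  w = (11 - (-3)·-0.8348 - (-1)·0.2065) / (5) = 1.7404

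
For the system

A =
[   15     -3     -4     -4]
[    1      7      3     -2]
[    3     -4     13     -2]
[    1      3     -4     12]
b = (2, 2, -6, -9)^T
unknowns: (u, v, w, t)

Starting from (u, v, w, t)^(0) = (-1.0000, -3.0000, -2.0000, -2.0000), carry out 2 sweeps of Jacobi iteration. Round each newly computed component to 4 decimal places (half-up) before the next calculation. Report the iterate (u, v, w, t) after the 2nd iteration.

(-0.2691, 0.9645, 0.0223, -1.2880)

Iteration 1:
  u = (2 - (-3)·-3.0000 - (-4)·-2.0000 - (-4)·-2.0000) / (15) = -1.5333
  v = (2 - (1)·-1.0000 - (3)·-2.0000 - (-2)·-2.0000) / (7) = 0.7143
  w = (-6 - (3)·-1.0000 - (-4)·-3.0000 - (-2)·-2.0000) / (13) = -1.4615
  t = (-9 - (1)·-1.0000 - (3)·-3.0000 - (-4)·-2.0000) / (12) = -0.5833
Iteration 2:
  u = (2 - (-3)·0.7143 - (-4)·-1.4615 - (-4)·-0.5833) / (15) = -0.2691
  v = (2 - (1)·-1.5333 - (3)·-1.4615 - (-2)·-0.5833) / (7) = 0.9645
  w = (-6 - (3)·-1.5333 - (-4)·0.7143 - (-2)·-0.5833) / (13) = 0.0223
  t = (-9 - (1)·-1.5333 - (3)·0.7143 - (-4)·-1.4615) / (12) = -1.2880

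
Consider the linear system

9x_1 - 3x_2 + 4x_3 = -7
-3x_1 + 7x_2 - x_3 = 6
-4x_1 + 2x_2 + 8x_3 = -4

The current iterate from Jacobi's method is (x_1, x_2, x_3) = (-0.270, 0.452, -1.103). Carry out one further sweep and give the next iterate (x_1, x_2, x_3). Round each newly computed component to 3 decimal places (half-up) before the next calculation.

One sweep:
  x_1 = (-7 - (-3)·0.452 - (4)·-1.103) / (9) = -0.137
  x_2 = (6 - (-3)·-0.270 - (-1)·-1.103) / (7) = 0.584
  x_3 = (-4 - (-4)·-0.270 - (2)·0.452) / (8) = -0.748

(-0.137, 0.584, -0.748)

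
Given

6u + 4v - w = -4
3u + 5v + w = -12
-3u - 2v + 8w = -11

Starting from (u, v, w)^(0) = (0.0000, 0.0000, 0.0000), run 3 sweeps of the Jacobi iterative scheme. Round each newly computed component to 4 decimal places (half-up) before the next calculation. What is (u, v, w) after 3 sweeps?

Iteration 1:
  u = (-4 - (4)·0.0000 - (-1)·0.0000) / (6) = -0.6667
  v = (-12 - (3)·0.0000 - (1)·0.0000) / (5) = -2.4000
  w = (-11 - (-3)·0.0000 - (-2)·0.0000) / (8) = -1.3750
Iteration 2:
  u = (-4 - (4)·-2.4000 - (-1)·-1.3750) / (6) = 0.7042
  v = (-12 - (3)·-0.6667 - (1)·-1.3750) / (5) = -1.7250
  w = (-11 - (-3)·-0.6667 - (-2)·-2.4000) / (8) = -2.2250
Iteration 3:
  u = (-4 - (4)·-1.7250 - (-1)·-2.2250) / (6) = 0.1125
  v = (-12 - (3)·0.7042 - (1)·-2.2250) / (5) = -2.3775
  w = (-11 - (-3)·0.7042 - (-2)·-1.7250) / (8) = -1.5422

(0.1125, -2.3775, -1.5422)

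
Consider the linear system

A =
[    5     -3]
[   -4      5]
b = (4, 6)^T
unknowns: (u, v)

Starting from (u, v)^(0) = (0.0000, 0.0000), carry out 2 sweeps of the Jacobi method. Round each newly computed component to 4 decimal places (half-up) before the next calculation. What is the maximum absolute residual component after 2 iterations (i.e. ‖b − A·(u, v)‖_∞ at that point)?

Iteration 1:
  u = (4 - (-3)·0.0000) / (5) = 0.8000
  v = (6 - (-4)·0.0000) / (5) = 1.2000
Iteration 2:
  u = (4 - (-3)·1.2000) / (5) = 1.5200
  v = (6 - (-4)·0.8000) / (5) = 1.8400
Residual b − A·x = (1.9200, 2.8800); ∞-norm = 2.8800

2.8800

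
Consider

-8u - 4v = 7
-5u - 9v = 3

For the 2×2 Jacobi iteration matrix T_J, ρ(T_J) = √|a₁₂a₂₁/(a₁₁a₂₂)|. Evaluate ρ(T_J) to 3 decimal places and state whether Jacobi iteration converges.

0.527

a₁₂a₂₁/(a₁₁a₂₂) = (-4)·(-5) / ((-8)·(-9)) = 0.277778
ρ = √|0.277778| = √0.277778 = 0.527
ρ < 1, so Jacobi converges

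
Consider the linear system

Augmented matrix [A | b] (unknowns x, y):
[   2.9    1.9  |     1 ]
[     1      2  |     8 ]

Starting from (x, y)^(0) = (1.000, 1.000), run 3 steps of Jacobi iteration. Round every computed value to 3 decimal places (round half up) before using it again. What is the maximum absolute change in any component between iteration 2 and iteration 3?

0.819

Iteration 1:
  x = (1 - (1.9)·1.000) / (2.9) = -0.310
  y = (8 - (1)·1.000) / (2) = 3.500
Iteration 2:
  x = (1 - (1.9)·3.500) / (2.9) = -1.948
  y = (8 - (1)·-0.310) / (2) = 4.155
Iteration 3:
  x = (1 - (1.9)·4.155) / (2.9) = -2.377
  y = (8 - (1)·-1.948) / (2) = 4.974
Change: (-0.429, 0.819) → max |·| = 0.819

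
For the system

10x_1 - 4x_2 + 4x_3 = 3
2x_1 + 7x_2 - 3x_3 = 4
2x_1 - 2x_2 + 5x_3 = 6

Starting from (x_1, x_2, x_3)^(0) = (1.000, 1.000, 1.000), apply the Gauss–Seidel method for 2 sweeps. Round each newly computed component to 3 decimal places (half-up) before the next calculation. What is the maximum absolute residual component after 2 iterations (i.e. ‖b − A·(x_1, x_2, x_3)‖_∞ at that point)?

Iteration 1:
  x_1 = (3 - (-4)·1.000 - (4)·1.000) / (10) = 0.300
  x_2 = (4 - (2)·0.300 - (-3)·1.000) / (7) = 0.914
  x_3 = (6 - (2)·0.300 - (-2)·0.914) / (5) = 1.446
Iteration 2:
  x_1 = (3 - (-4)·0.914 - (4)·1.446) / (10) = 0.087
  x_2 = (4 - (2)·0.087 - (-3)·1.446) / (7) = 1.166
  x_3 = (6 - (2)·0.087 - (-2)·1.166) / (5) = 1.632
Residual b − A·x = (0.266, 0.560, -0.002); ∞-norm = 0.560

0.560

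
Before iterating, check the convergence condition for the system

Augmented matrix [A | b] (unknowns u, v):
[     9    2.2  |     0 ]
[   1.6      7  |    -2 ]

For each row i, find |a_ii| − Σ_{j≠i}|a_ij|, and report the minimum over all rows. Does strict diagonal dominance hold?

5.4

row 1: |9| − (2.2) = 6.8
row 2: |7| − (1.6) = 5.4
minimum over rows = 5.4 → strictly diagonally dominant (convergence guaranteed)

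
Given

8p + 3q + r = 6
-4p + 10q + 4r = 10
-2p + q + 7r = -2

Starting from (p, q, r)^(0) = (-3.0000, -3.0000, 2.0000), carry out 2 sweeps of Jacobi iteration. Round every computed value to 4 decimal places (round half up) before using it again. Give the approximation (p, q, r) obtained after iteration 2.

(1.2143, 1.9357, 0.3214)

Iteration 1:
  p = (6 - (3)·-3.0000 - (1)·2.0000) / (8) = 1.6250
  q = (10 - (-4)·-3.0000 - (4)·2.0000) / (10) = -1.0000
  r = (-2 - (-2)·-3.0000 - (1)·-3.0000) / (7) = -0.7143
Iteration 2:
  p = (6 - (3)·-1.0000 - (1)·-0.7143) / (8) = 1.2143
  q = (10 - (-4)·1.6250 - (4)·-0.7143) / (10) = 1.9357
  r = (-2 - (-2)·1.6250 - (1)·-1.0000) / (7) = 0.3214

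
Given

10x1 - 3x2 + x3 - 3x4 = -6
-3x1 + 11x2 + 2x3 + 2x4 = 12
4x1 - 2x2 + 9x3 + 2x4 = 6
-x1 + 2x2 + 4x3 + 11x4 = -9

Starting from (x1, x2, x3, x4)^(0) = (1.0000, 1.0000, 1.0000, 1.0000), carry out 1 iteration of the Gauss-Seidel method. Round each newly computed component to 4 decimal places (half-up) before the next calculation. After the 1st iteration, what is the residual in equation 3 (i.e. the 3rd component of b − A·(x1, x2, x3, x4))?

4.3782

Iteration 1:
  x1 = (-6 - (-3)·1.0000 - (1)·1.0000 - (-3)·1.0000) / (10) = -0.1000
  x2 = (12 - (-3)·-0.1000 - (2)·1.0000 - (2)·1.0000) / (11) = 0.7000
  x3 = (6 - (4)·-0.1000 - (-2)·0.7000 - (2)·1.0000) / (9) = 0.6444
  x4 = (-9 - (-1)·-0.1000 - (2)·0.7000 - (4)·0.6444) / (11) = -1.1889
Residual b − A·x = (-7.1111, 5.0890, 4.3782, 0.0003)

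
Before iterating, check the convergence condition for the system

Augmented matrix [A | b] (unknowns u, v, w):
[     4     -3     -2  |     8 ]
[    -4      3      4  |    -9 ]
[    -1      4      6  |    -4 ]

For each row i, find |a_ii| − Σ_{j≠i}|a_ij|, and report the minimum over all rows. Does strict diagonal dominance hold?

row 1: |4| − (3+2) = -1
row 2: |3| − (4+4) = -5
row 3: |6| − (1+4) = 1
minimum over rows = -5 → not strictly diagonally dominant

-5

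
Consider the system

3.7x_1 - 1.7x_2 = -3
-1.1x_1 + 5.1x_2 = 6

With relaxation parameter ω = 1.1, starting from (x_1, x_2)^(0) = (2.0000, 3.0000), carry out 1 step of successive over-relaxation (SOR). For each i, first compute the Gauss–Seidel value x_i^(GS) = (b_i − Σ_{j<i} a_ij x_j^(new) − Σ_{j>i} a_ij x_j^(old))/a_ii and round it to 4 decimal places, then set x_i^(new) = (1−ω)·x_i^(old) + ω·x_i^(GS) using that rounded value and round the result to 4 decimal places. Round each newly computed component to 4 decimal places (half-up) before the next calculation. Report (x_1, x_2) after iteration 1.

Iteration 1:
  x_1: GS value = (-3 - (-1.7)·3.0000) / (3.7) = 0.5676;  x_1 ← (1−ω)·2.0000 + ω·0.5676 = 0.4244
  x_2: GS value = (6 - (-1.1)·0.4244) / (5.1) = 1.2680;  x_2 ← (1−ω)·3.0000 + ω·1.2680 = 1.0948

(0.4244, 1.0948)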